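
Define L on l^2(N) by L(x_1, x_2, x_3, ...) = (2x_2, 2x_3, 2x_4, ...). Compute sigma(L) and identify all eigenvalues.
sigma(L) = closed disk {z in C : |z| ≤ 2}; sigma_p(L) = open disk {z in C : |z| < 2}

Note L = 2·V where V is the unit left shift (V x)_k = x_{k+1}; so sigma(L) = 2·sigma(V) and ||L|| = 2||V||. ||L x||^2 = 4sum_{k≥2} |x_k|^2 ≤ 4||x||^2, with equality on {x : x_1 = 0}, so ||L|| = 2. For any lambda with |lambda| < 2, set r = lambda/2 (|r| < 1); the vector x = (1, r, r^2, ...) is in l^2 and satisfies L x = 2(r, r^2, ...) = lambda x, so lambda is an eigenvalue. On the boundary |lambda| = 2 the geometric series diverges, so no l^2 eigenvector exists, but these lambda lie in the approximate point spectrum. Hence sigma(L) is the closed disk of radius 2 and sigma_p(L) is the open disk.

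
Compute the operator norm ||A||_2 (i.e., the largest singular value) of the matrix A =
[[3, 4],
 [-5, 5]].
||A||_2 = sqrt((75 + sqrt(725))/2) ≈ 7.1388 (= sqrt(largest eigenvalue of A^T A))

||A||_2 = sigma_max(A) = sqrt(lambda_max(A^T A)). Form the symmetric matrix M = A^T A =
[[34, -13],
 [-13, 41]].
Its characteristic polynomial (trace, determinant of M give the coefficients) is
  p(λ) = det(λ I - M) = λ^2 - 75λ + 1225.
For λ^2 - 75λ + 1225 the discriminant is 725. It is nonnegative but not a perfect square, so the roots are real and irrational: λ = (75 ± sqrt(725))/2 ≈ 50.9629, 24.0371.
So the eigenvalues of A^T A are ≈ 24.0371, 50.9629 (all ≥ 0, as they must be for A^T A). The largest is λ_max = (75 + sqrt(725))/2 ≈ 50.9629, hence ||A||_2 = sqrt(λ_max) = sqrt((75 + sqrt(725))/2) ≈ 7.1388.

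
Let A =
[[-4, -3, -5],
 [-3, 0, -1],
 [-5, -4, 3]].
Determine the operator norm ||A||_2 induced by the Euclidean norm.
||A||_2 ≈ 8.5814 (= sqrt(largest eigenvalue of A^T A))

||A||_2 = sigma_max(A) = sqrt(lambda_max(A^T A)). Form the symmetric matrix M = A^T A =
[[50, 32, 8],
 [32, 25, 3],
 [8, 3, 35]].
Its characteristic polynomial (trace, sum of principal 2x2 minors, determinant of M give the coefficients) is
  p(λ) = det(λ I - M) = λ^3 - 110λ^2 + 2778λ - 7396.
No integer candidate from the rational root theorem (±divisors of 7396) is a root, so the roots are irrational. The cubic discriminant is Δ = 7452704800 > 0, so there are three distinct real roots. p(3) = -25 and p(4) = 2020 have opposite signs, so a root lies in (3, 4); Newton's method refines it to λ ≈ 3.0117. p(33) = 425 and p(34) = -800 have opposite signs, so a root lies in (33, 34); Newton's method refines it to λ ≈ 33.3487. p(73) = -1775 and p(74) = 1040 have opposite signs, so a root lies in (73, 74); Newton's method refines it to λ ≈ 73.6396. Check (Vieta): the three roots sum to 110, matching tr M = 110.
So the eigenvalues of A^T A are ≈ 3.0117, 33.3487, 73.6396 (all ≥ 0, as they must be for A^T A). The largest is λ_max ≈ 73.6396, hence ||A||_2 = sqrt(λ_max) ≈ 8.5814.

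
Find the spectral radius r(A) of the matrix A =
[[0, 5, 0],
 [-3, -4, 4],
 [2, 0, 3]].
r(A) ≈ 4.6817

The eigenvalues of A are the roots of its characteristic polynomial. With M = A (coefficients from the trace, the sum of principal 2x2 minors, and det A):
  p(λ) = det(λ I - M) = λ^3 + λ^2 + 3λ - 85.
No integer candidate from the rational root theorem (±divisors of 85) is a root, so the roots are irrational. The cubic discriminant is Δ = -199424 < 0, so there is one real root and a complex-conjugate pair. p(3) = -40 and p(4) = 7 have opposite signs, so a root lies in (3, 4); Newton's method refines it to λ ≈ 3.8781. Dividing out (λ - (3.8781)) leaves approximately λ^2 + 4.8781λ + 21.9179. For λ^2 + 4.8781λ + 21.9179 the discriminant is -63.8755. It is negative, so the remaining roots are the complex-conjugate pair λ ≈ -2.4391 ± 3.9961i. Their product equals the constant term, so |λ|^2 ≈ 21.9179 and |λ| ≈ 4.6817.
Thus the eigenvalues (to 4 decimals) are 3.8781 (modulus 3.8781); -2.4391 ± 3.9961i (modulus 4.6817). The spectral radius is the largest modulus: r(A) ≈ 4.6817. (Cross-check: r(A) ≤ ||A||_2 ≈ 7.425; equality holds whenever A is normal, though it can also hold for some non-normal A.)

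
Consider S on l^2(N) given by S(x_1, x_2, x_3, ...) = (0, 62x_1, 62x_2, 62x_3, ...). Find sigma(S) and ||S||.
sigma(S) = closed disk {z in C : |z| ≤ 62}; ||S|| = 62

Note S = 62·U where U is the unit right shift (U x)_k = x_{k-1} (with x_0 := 0); so ||S|| = 62||U|| and sigma(S) = 62·sigma(U). ||S x||^2 = sum_{k≥1} |62x_k|^2 = 3844||x||^2, so ||S|| = 62 and sigma(S) ⊂ {|z| ≤ 62}. For any |lambda| < 62, the equation (S - lambda I) x = 0 forces x_1 = 0, then 62x_k = lambda x_{k+1} ⇒ x = 0, so S has no eigenvalues. But (S - lambda I) is not surjective for |lambda| < 62: solving (S - lambda I) x = e_1 would require x_n proportional to (lambda/62)^(-n), which is not in l^2. So every |lambda| < 62 lies in the residual spectrum. The boundary |lambda| = 62 is in the approximate point spectrum (the spectrum is closed). Hence sigma(S) is the closed disk of radius 62.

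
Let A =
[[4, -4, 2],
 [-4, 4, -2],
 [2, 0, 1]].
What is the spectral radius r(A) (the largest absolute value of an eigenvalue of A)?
r(A) = (9 + sqrt(65))/2 ≈ 8.5311

The eigenvalues of A are the roots of its characteristic polynomial. With M = A (coefficients from the trace, the sum of principal 2x2 minors, and det A):
  p(λ) = det(λ I - M) = λ^3 - 9λ^2 + 4λ.
The constant term is 0, so λ = 0 is a root. Dividing out λ leaves p(λ) = λ(λ^2 - 9λ + 4). For λ^2 - 9λ + 4 the discriminant is 65. It is nonnegative but not a perfect square, so the roots are real and irrational: λ = (9 ± sqrt(65))/2 ≈ 8.5311, 0.4689.
Thus the eigenvalues (to 4 decimals) are 8.5311 (modulus 8.5311); 0.4689 (modulus 0.4689); 0 (modulus 0). The spectral radius is the largest modulus: r(A) = (9 + sqrt(65))/2 ≈ 8.5311. (Cross-check: r(A) ≤ ||A||_2 ≈ 8.6523; equality holds whenever A is normal, though it can also hold for some non-normal A.)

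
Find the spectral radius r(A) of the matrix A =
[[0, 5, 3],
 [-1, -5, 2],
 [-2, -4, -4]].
r(A) ≈ 4.733

The eigenvalues of A are the roots of its characteristic polynomial. With M = A (coefficients from the trace, the sum of principal 2x2 minors, and det A):
  p(λ) = det(λ I - M) = λ^3 + 9λ^2 + 39λ + 58.
No integer candidate from the rational root theorem (±divisors of 58) is a root, so the roots are irrational. The cubic discriminant is Δ = -7587 < 0, so there is one real root and a complex-conjugate pair. p(-3) = -5 and p(-2) = 8 have opposite signs, so a root lies in (-3, -2); Newton's method refines it to λ ≈ -2.5891. Dividing out (λ - (-2.5891)) leaves approximately λ^2 + 6.4109λ + 22.4015. For λ^2 + 6.4109λ + 22.4015 the discriminant is -48.5065. It is negative, so the remaining roots are the complex-conjugate pair λ ≈ -3.2054 ± 3.4823i. Their product equals the constant term, so |λ|^2 ≈ 22.4015 and |λ| ≈ 4.733.
Thus the eigenvalues (to 4 decimals) are -2.5891 (modulus 2.5891); -3.2054 ± 3.4823i (modulus 4.733). The spectral radius is the largest modulus: r(A) ≈ 4.733. (Cross-check: r(A) ≤ ||A||_2 ≈ 8.8478; equality holds whenever A is normal, though it can also hold for some non-normal A.)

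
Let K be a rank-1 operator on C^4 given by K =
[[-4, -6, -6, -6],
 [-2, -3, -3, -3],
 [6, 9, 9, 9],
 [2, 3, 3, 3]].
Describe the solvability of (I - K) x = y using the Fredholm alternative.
(I - K) is invertible (det(I - K) = -4 ≠ 0), so for every y in C^4 the equation (I - K) x = y has a unique solution.

K has rank 1, so it is an outer product K = u v^T: every row of K is a multiple of one row vector. Reading off the entries, u = (2, 1, -3, -1) and v = (-2, -3, -3, -3) (row i of K equals u_i·v^T). A rank-one matrix u v^T satisfies K u = u (v·u) and kills the (3)-dimensional subspace v^⊥, so its characteristic polynomial is lambda^3 (lambda - v·u) with v·u = tr K = 5. Hence the eigenvalues of I - K are 1 (multiplicity 3) and 1 - (5) = -4, so det(I - K) = -4. (Direct check: I - K =
[[5, 6, 6, 6],
 [2, 4, 3, 3],
 [-6, -9, -8, -9],
 [-2, -3, -3, -2]]
has determinant -4.) The finite-dimensional Fredholm alternative says: either (I - K) is invertible, or ker(I - K) ≠ {0} and then range(I - K) = ker((I - K)^*)^⊥, with dim ker(I - K) = dim ker((I - K)^*). Since det(I - K) ≠ 0, 1 is not an eigenvalue of K and ker(I - K) = {0}, so we are in the first case: for every y there is a unique x = (I - K)^(-1) y. Explicitly, by the Sherman–Morrison formula, (I - u v^T)^(-1) = I + u v^T/(1 - v·u), i.e. (I - K)^(-1) = I + K/(-4).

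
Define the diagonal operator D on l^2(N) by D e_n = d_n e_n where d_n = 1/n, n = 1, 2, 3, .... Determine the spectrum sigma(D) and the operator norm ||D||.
sigma(D) = {1/n : n ≥ 1} ∪ {0}; ||D|| = 1

A bounded diagonal operator on l^2 with diagonal entries d_n has spectrum equal to the closure of {d_n : n ≥ 1}: every d_n is an eigenvalue (with eigenvector e_n), so {d_n} ⊂ sigma(D); the spectrum is closed, so its closure is too; and for lambda not in the closure, (D - lambda I) has bounded inverse (the diagonal entries 1/(d_n - lambda) are bounded). For our sequence d_n = 1/n, n = 1, 2, 3, ...:
  - {d_n} = {1/n : n ≥ 1}; the only limit point is 0
  - closure = {1/n : n ≥ 1} ∪ {0}
For the norm: a diagonal operator has ||D|| = sup_n |d_n|. Here d_n = 1/n is positive and decreasing, so sup_n |d_n| = d_1 = 1. So ||D|| = 1.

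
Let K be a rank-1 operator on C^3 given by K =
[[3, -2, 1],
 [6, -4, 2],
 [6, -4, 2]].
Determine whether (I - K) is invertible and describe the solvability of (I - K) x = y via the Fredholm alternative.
(I - K) is singular (det(I - K) = 0, i.e. 1 ∈ sigma(K)). (I - K) x = y is solvable iff y ⊥ ker((I - K)^*) = span{(3, -2, 1)}, i.e. iff 3y_1 - 2y_2 + y_3 = 0. When solvable, the solutions are x = y + c·(1, 2, 2), c arbitrary (ker(I - K) = span{(1, 2, 2)}, dimension 1).

K has rank 1, so it is an outer product K = u v^T: every row of K is a multiple of one row vector. Reading off the entries, u = (1, 2, 2) and v = (3, -2, 1) (row i of K equals u_i·v^T). A rank-one matrix u v^T satisfies K u = u (v·u) and kills the (2)-dimensional subspace v^⊥, so its characteristic polynomial is lambda^2 (lambda - v·u) with v·u = tr K = 1. Hence the eigenvalues of I - K are 1 (multiplicity 2) and 1 - (1) = 0, so det(I - K) = 0. (Direct check: I - K =
[[-2, 2, -1],
 [-6, 5, -2],
 [-6, 4, -1]]
has determinant 0.) So 1 is an eigenvalue of K and (I - K) is not invertible. The finite-dimensional Fredholm alternative says: either (I - K) is invertible, or ker(I - K) ≠ {0} and then range(I - K) = ker((I - K)^*)^⊥, with dim ker(I - K) = dim ker((I - K)^*). We are in the second case, so we need both kernels. Kernel of I - K: (I - K) u = u - u (v·u) = u - u = 0, so ker(I - K) = span{u} = span{(1, 2, 2)} (it is exactly 1-dimensional because rank(I - K) = 2). Kernel of the adjoint: K is real, so (I - K)^* = I - K^T = I - v u^T, and (I - v u^T) v = v - v (u·v) = 0; hence ker((I - K)^*) = span{v} = span{(3, -2, 1)}. Therefore (I - K) x = y is solvable iff <y, v> = 0, i.e. iff 3y_1 - 2y_2 + y_3 = 0. When this holds, K y = u (v·y) = 0, so (I - K) y = y and x = y is a particular solution; the full solution set is the line x = y + c·u = y + c·(1, 2, 2), c ∈ C.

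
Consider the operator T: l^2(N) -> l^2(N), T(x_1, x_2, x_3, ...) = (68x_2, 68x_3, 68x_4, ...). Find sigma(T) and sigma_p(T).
sigma(T) = closed disk {z in C : |z| ≤ 68}; sigma_p(T) = open disk {z in C : |z| < 68}

Note T = 68·V where V is the unit left shift (V x)_k = x_{k+1}; so sigma(T) = 68·sigma(V) and ||T|| = 68||V||. ||T x||^2 = 4624sum_{k≥2} |x_k|^2 ≤ 4624||x||^2, with equality on {x : x_1 = 0}, so ||T|| = 68. For any lambda with |lambda| < 68, set r = lambda/68 (|r| < 1); the vector x = (1, r, r^2, ...) is in l^2 and satisfies T x = 68(r, r^2, ...) = lambda x, so lambda is an eigenvalue. On the boundary |lambda| = 68 the geometric series diverges, so no l^2 eigenvector exists, but these lambda lie in the approximate point spectrum. Hence sigma(T) is the closed disk of radius 68 and sigma_p(T) is the open disk.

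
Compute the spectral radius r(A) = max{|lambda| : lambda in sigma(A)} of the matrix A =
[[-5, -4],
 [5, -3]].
r(A) = sqrt(35) ≈ 5.9161

The eigenvalues of A are the roots of its characteristic polynomial. With M = A (coefficients from the trace and determinant):
  p(λ) = det(λ I - M) = λ^2 + 8λ + 35.
For λ^2 + 8λ + 35 the discriminant is -76. It is negative, so the roots are the complex-conjugate pair λ = -4 ± (sqrt(76)/2) i ≈ -4 ± 4.3589i. For a conjugate pair the product of the roots equals the constant term, so |λ|^2 = 35 and |λ| = sqrt(35) ≈ 5.9161.
Thus the eigenvalues (to 4 decimals) are -4 ± 4.3589i (modulus 5.9161). The spectral radius is the largest modulus: r(A) = sqrt(35) ≈ 5.9161. (Cross-check: r(A) ≤ ||A||_2 ≈ 7.1388; equality holds whenever A is normal, though it can also hold for some non-normal A.)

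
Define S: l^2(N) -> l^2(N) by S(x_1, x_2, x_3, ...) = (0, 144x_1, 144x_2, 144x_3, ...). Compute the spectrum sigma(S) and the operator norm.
sigma(S) = closed disk {z in C : |z| ≤ 144}; ||S|| = 144

Note S = 144·U where U is the unit right shift (U x)_k = x_{k-1} (with x_0 := 0); so ||S|| = 144||U|| and sigma(S) = 144·sigma(U). ||S x||^2 = sum_{k≥1} |144x_k|^2 = 20736||x||^2, so ||S|| = 144 and sigma(S) ⊂ {|z| ≤ 144}. For any |lambda| < 144, the equation (S - lambda I) x = 0 forces x_1 = 0, then 144x_k = lambda x_{k+1} ⇒ x = 0, so S has no eigenvalues. But (S - lambda I) is not surjective for |lambda| < 144: solving (S - lambda I) x = e_1 would require x_n proportional to (lambda/144)^(-n), which is not in l^2. So every |lambda| < 144 lies in the residual spectrum. The boundary |lambda| = 144 is in the approximate point spectrum (the spectrum is closed). Hence sigma(S) is the closed disk of radius 144.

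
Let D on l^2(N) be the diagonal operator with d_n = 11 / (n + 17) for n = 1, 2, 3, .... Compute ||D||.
||D|| = 11/18 (attained at n = 1)

For D diagonal, ||D|| = sup_n |d_n| = sup_n 11/(n + 17). This is positive and strictly decreasing in n, so the supremum is attained at n = 1: d_1 = 11/(1 + 17) = 11/18. Hence ||D|| = 11/18.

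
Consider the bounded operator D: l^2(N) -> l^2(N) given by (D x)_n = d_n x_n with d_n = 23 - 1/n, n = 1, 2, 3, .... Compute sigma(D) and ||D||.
sigma(D) = {23 - 1/n : n ≥ 1} ∪ {23}; ||D|| = 23

A bounded diagonal operator on l^2 with diagonal entries d_n has spectrum equal to the closure of {d_n : n ≥ 1}: every d_n is an eigenvalue (with eigenvector e_n), so {d_n} ⊂ sigma(D); the spectrum is closed, so its closure is too; and for lambda not in the closure, (D - lambda I) has bounded inverse (the diagonal entries 1/(d_n - lambda) are bounded). For our sequence d_n = 23 - 1/n, n = 1, 2, 3, ...:
  - {d_n} = {23 - 1/n : n ≥ 1}; the only limit point is 23
  - closure = {23 - 1/n : n ≥ 1} ∪ {23}
For the norm: a diagonal operator has ||D|| = sup_n |d_n|. Here d_n = 23 - 1/n increases monotonically from d_1 = 22 toward 23, with all terms in [22, 23); so sup_n |d_n| = 23 (the supremum is the limit, not attained). So ||D|| = 23.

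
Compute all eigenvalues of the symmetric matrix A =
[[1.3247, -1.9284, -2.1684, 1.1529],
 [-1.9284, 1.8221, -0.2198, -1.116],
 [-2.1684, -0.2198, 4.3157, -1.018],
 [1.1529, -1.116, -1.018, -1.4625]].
sigma(A) ≈ {-2, -1, 3, 6}

A is real symmetric, so its spectrum consists of real eigenvalues. Expanding the characteristic polynomial of the displayed matrix gives
  det(λ I - A) = p(λ) = λ^4 + (-6)λ^3 + (-7)λ^2 + (35.9989)λ + (35.9975).
Solving p(λ) = 0 yields eigenvalues ≈ -2, -1, 3, 6. (A is shown rounded to 4 decimals, so these recover the underlying integer eigenvalues to within that precision.)
Verification: the trace of A = 6 equals the sum of eigenvalues 6, and det(A) ≈ 35.9975 matches the eigenvalue product 36.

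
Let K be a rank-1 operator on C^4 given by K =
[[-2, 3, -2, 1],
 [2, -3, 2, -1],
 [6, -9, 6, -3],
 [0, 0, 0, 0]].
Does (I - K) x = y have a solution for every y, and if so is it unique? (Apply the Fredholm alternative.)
(I - K) is singular (det(I - K) = 0, i.e. 1 ∈ sigma(K)). (I - K) x = y is solvable iff y ⊥ ker((I - K)^*) = span{(-2, 3, -2, 1)}, i.e. iff -2y_1 + 3y_2 - 2y_3 + y_4 = 0. When solvable, the solutions are x = y + c·(1, -1, -3, 0), c arbitrary (ker(I - K) = span{(1, -1, -3, 0)}, dimension 1).

K has rank 1, so it is an outer product K = u v^T: every row of K is a multiple of one row vector. Reading off the entries, u = (1, -1, -3, 0) and v = (-2, 3, -2, 1) (row i of K equals u_i·v^T). A rank-one matrix u v^T satisfies K u = u (v·u) and kills the (3)-dimensional subspace v^⊥, so its characteristic polynomial is lambda^3 (lambda - v·u) with v·u = tr K = 1. Hence the eigenvalues of I - K are 1 (multiplicity 3) and 1 - (1) = 0, so det(I - K) = 0. (Direct check: I - K =
[[3, -3, 2, -1],
 [-2, 4, -2, 1],
 [-6, 9, -5, 3],
 [0, 0, 0, 1]]
has determinant 0.) So 1 is an eigenvalue of K and (I - K) is not invertible. The finite-dimensional Fredholm alternative says: either (I - K) is invertible, or ker(I - K) ≠ {0} and then range(I - K) = ker((I - K)^*)^⊥, with dim ker(I - K) = dim ker((I - K)^*). We are in the second case, so we need both kernels. Kernel of I - K: (I - K) u = u - u (v·u) = u - u = 0, so ker(I - K) = span{u} = span{(1, -1, -3, 0)} (it is exactly 1-dimensional because rank(I - K) = 3). Kernel of the adjoint: K is real, so (I - K)^* = I - K^T = I - v u^T, and (I - v u^T) v = v - v (u·v) = 0; hence ker((I - K)^*) = span{v} = span{(-2, 3, -2, 1)}. Therefore (I - K) x = y is solvable iff <y, v> = 0, i.e. iff -2y_1 + 3y_2 - 2y_3 + y_4 = 0. When this holds, K y = u (v·y) = 0, so (I - K) y = y and x = y is a particular solution; the full solution set is the line x = y + c·u = y + c·(1, -1, -3, 0), c ∈ C.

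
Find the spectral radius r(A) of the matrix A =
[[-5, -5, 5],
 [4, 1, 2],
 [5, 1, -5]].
r(A) ≈ 9.4895

The eigenvalues of A are the roots of its characteristic polynomial. With M = A (coefficients from the trace, the sum of principal 2x2 minors, and det A):
  p(λ) = det(λ I - M) = λ^3 + 9λ^2 + 8λ + 120.
No integer candidate from the rational root theorem (±divisors of 120) is a root, so the roots are irrational. The cubic discriminant is Δ = -580064 < 0, so there is one real root and a complex-conjugate pair. p(-10) = -60 and p(-9) = 48 have opposite signs, so a root lies in (-10, -9); Newton's method refines it to λ ≈ -9.4895. Dividing out (λ - (-9.4895)) leaves approximately λ^2 - 0.4895λ + 12.6455. For λ^2 - 0.4895λ + 12.6455 the discriminant is -50.3424. It is negative, so the remaining roots are the complex-conjugate pair λ ≈ 0.2448 ± 3.5476i. Their product equals the constant term, so |λ|^2 ≈ 12.6455 and |λ| ≈ 3.5561.
Thus the eigenvalues (to 4 decimals) are -9.4895 (modulus 9.4895); 0.2448 ± 3.5476i (modulus 3.5561). The spectral radius is the largest modulus: r(A) ≈ 9.4895. (Cross-check: r(A) ≤ ||A||_2 ≈ 11.0765; equality holds whenever A is normal, though it can also hold for some non-normal A.)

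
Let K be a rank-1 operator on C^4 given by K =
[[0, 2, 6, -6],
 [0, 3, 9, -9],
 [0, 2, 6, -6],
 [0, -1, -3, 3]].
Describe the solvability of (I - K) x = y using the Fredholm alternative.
(I - K) is invertible (det(I - K) = -11 ≠ 0), so for every y in C^4 the equation (I - K) x = y has a unique solution.

K has rank 1, so it is an outer product K = u v^T: every row of K is a multiple of one row vector. Reading off the entries, u = (-2, -3, -2, 1) and v = (0, -1, -3, 3) (row i of K equals u_i·v^T). A rank-one matrix u v^T satisfies K u = u (v·u) and kills the (3)-dimensional subspace v^⊥, so its characteristic polynomial is lambda^3 (lambda - v·u) with v·u = tr K = 12. Hence the eigenvalues of I - K are 1 (multiplicity 3) and 1 - (12) = -11, so det(I - K) = -11. (Direct check: I - K =
[[1, -2, -6, 6],
 [0, -2, -9, 9],
 [0, -2, -5, 6],
 [0, 1, 3, -2]]
has determinant -11.) The finite-dimensional Fredholm alternative says: either (I - K) is invertible, or ker(I - K) ≠ {0} and then range(I - K) = ker((I - K)^*)^⊥, with dim ker(I - K) = dim ker((I - K)^*). Since det(I - K) ≠ 0, 1 is not an eigenvalue of K and ker(I - K) = {0}, so we are in the first case: for every y there is a unique x = (I - K)^(-1) y. Explicitly, by the Sherman–Morrison formula, (I - u v^T)^(-1) = I + u v^T/(1 - v·u), i.e. (I - K)^(-1) = I + K/(-11).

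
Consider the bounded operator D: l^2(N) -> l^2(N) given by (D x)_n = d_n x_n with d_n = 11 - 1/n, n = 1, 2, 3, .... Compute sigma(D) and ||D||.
sigma(D) = {11 - 1/n : n ≥ 1} ∪ {11}; ||D|| = 11

A bounded diagonal operator on l^2 with diagonal entries d_n has spectrum equal to the closure of {d_n : n ≥ 1}: every d_n is an eigenvalue (with eigenvector e_n), so {d_n} ⊂ sigma(D); the spectrum is closed, so its closure is too; and for lambda not in the closure, (D - lambda I) has bounded inverse (the diagonal entries 1/(d_n - lambda) are bounded). For our sequence d_n = 11 - 1/n, n = 1, 2, 3, ...:
  - {d_n} = {11 - 1/n : n ≥ 1}; the only limit point is 11
  - closure = {11 - 1/n : n ≥ 1} ∪ {11}
For the norm: a diagonal operator has ||D|| = sup_n |d_n|. Here d_n = 11 - 1/n increases monotonically from d_1 = 10 toward 11, with all terms in [10, 11); so sup_n |d_n| = 11 (the supremum is the limit, not attained). So ||D|| = 11.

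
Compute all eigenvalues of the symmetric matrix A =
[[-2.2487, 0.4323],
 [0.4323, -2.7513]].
sigma(A) ≈ {-3, -2}

A is real symmetric, so its spectrum consists of real eigenvalues. Expanding the characteristic polynomial of the displayed matrix gives
  det(λ I - A) = p(λ) = λ^2 + (5)λ + (6).
Solving p(λ) = 0 yields eigenvalues ≈ -3, -2. (A is shown rounded to 4 decimals, so these recover the underlying integer eigenvalues to within that precision.)
Verification: the trace of A = -5 equals the sum of eigenvalues -5, and det(A) ≈ 6.0000 matches the eigenvalue product 6.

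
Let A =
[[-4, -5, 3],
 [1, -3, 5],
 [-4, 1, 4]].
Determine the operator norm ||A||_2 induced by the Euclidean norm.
||A||_2 ≈ 9.1247 (= sqrt(largest eigenvalue of A^T A))

||A||_2 = sigma_max(A) = sqrt(lambda_max(A^T A)). Form the symmetric matrix M = A^T A =
[[33, 13, -23],
 [13, 35, -26],
 [-23, -26, 50]].
Its characteristic polynomial (trace, sum of principal 2x2 minors, determinant of M give the coefficients) is
  p(λ) = det(λ I - M) = λ^3 - 118λ^2 + 3181λ - 24025.
No integer candidate from the rational root theorem (±divisors of 24025) is a root, so the roots are irrational. The cubic discriminant is Δ = 986288225 > 0, so there are three distinct real roots. p(13) = -417 and p(14) = 125 have opposite signs, so a root lies in (13, 14); Newton's method refines it to λ ≈ 13.7421. p(20) = 395 and p(21) = -1 have opposite signs, so a root lies in (20, 21); Newton's method refines it to λ ≈ 20.9978. p(83) = -1117 and p(84) = 3275 have opposite signs, so a root lies in (83, 84); Newton's method refines it to λ ≈ 83.2601. Check (Vieta): the three roots sum to 118, matching tr M = 118.
So the eigenvalues of A^T A are ≈ 13.7421, 20.9978, 83.2601 (all ≥ 0, as they must be for A^T A). The largest is λ_max ≈ 83.2601, hence ||A||_2 = sqrt(λ_max) ≈ 9.1247.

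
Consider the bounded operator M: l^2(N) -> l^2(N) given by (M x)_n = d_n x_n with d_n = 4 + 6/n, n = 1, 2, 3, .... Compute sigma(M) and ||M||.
sigma(M) = {4 + 6/n : n ≥ 1} ∪ {4}; ||M|| = 10

A bounded diagonal operator on l^2 with diagonal entries d_n has spectrum equal to the closure of {d_n : n ≥ 1}: every d_n is an eigenvalue (with eigenvector e_n), so {d_n} ⊂ sigma(M); the spectrum is closed, so its closure is too; and for lambda not in the closure, (M - lambda I) has bounded inverse (the diagonal entries 1/(d_n - lambda) are bounded). For our sequence d_n = 4 + 6/n, n = 1, 2, 3, ...:
  - {d_n} = {4 + 6/n : n ≥ 1}; the only limit point is 4
  - closure = {4 + 6/n : n ≥ 1} ∪ {4}
For the norm: a diagonal operator has ||M|| = sup_n |d_n|. Here d_n = 4 + 6/n is positive and decreasing, so sup_n |d_n| = d_1 = 4 + 6 = 10. So ||M|| = 10.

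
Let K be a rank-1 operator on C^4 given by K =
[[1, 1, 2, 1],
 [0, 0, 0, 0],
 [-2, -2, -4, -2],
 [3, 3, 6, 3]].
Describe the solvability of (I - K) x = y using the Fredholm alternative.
(I - K) is invertible (det(I - K) = 1 ≠ 0), so for every y in C^4 the equation (I - K) x = y has a unique solution.

K has rank 1, so it is an outer product K = u v^T: every row of K is a multiple of one row vector. Reading off the entries, u = (1, 0, -2, 3) and v = (1, 1, 2, 1) (row i of K equals u_i·v^T). A rank-one matrix u v^T satisfies K u = u (v·u) and kills the (3)-dimensional subspace v^⊥, so its characteristic polynomial is lambda^3 (lambda - v·u) with v·u = tr K = 0. Hence the eigenvalues of I - K are 1 (multiplicity 3) and 1 - (0) = 1, so det(I - K) = 1. (Direct check: I - K =
[[0, -1, -2, -1],
 [0, 1, 0, 0],
 [2, 2, 5, 2],
 [-3, -3, -6, -2]]
has determinant 1.) The finite-dimensional Fredholm alternative says: either (I - K) is invertible, or ker(I - K) ≠ {0} and then range(I - K) = ker((I - K)^*)^⊥, with dim ker(I - K) = dim ker((I - K)^*). Since det(I - K) ≠ 0, 1 is not an eigenvalue of K and ker(I - K) = {0}, so we are in the first case: for every y there is a unique x = (I - K)^(-1) y. Explicitly, by the Sherman–Morrison formula, (I - u v^T)^(-1) = I + u v^T/(1 - v·u), i.e. (I - K)^(-1) = I + K.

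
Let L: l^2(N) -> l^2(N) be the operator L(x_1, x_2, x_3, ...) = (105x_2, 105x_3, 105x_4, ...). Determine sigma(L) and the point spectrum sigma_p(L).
sigma(L) = closed disk {z in C : |z| ≤ 105}; sigma_p(L) = open disk {z in C : |z| < 105}

Note L = 105·V where V is the unit left shift (V x)_k = x_{k+1}; so sigma(L) = 105·sigma(V) and ||L|| = 105||V||. ||L x||^2 = 11025sum_{k≥2} |x_k|^2 ≤ 11025||x||^2, with equality on {x : x_1 = 0}, so ||L|| = 105. For any lambda with |lambda| < 105, set r = lambda/105 (|r| < 1); the vector x = (1, r, r^2, ...) is in l^2 and satisfies L x = 105(r, r^2, ...) = lambda x, so lambda is an eigenvalue. On the boundary |lambda| = 105 the geometric series diverges, so no l^2 eigenvector exists, but these lambda lie in the approximate point spectrum. Hence sigma(L) is the closed disk of radius 105 and sigma_p(L) is the open disk.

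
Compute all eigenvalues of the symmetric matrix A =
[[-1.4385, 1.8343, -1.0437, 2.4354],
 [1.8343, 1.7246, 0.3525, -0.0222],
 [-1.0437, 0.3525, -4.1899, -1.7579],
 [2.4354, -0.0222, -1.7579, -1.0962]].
sigma(A) ≈ {-5, -4, 1, 3}

A is real symmetric, so its spectrum consists of real eigenvalues. Expanding the characteristic polynomial of the displayed matrix gives
  det(λ I - A) = p(λ) = λ^4 + (5)λ^3 + (-13)λ^2 + (-53.0012)λ + (60).
Solving p(λ) = 0 yields eigenvalues ≈ -5, -4, 1, 3. (A is shown rounded to 4 decimals, so these recover the underlying integer eigenvalues to within that precision.)
Verification: the trace of A = -5 equals the sum of eigenvalues -5, and det(A) ≈ 60.0007 matches the eigenvalue product 60.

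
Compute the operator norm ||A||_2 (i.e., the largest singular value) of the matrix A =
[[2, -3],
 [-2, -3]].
||A||_2 = sqrt(18) ≈ 4.2426 (= sqrt(largest eigenvalue of A^T A))

||A||_2 = sigma_max(A) = sqrt(lambda_max(A^T A)). Form the symmetric matrix M = A^T A =
[[8, 0],
 [0, 18]].
Its characteristic polynomial (trace, determinant of M give the coefficients) is
  p(λ) = det(λ I - M) = λ^2 - 26λ + 144.
For λ^2 - 26λ + 144 the discriminant is 100. It is a perfect square (10^2), so the roots are rational: λ = (26 ± 10)/2 = 18, 8.
So the eigenvalues of A^T A are ≈ 8, 18 (all ≥ 0, as they must be for A^T A). The largest is λ_max = 18, hence ||A||_2 = sqrt(λ_max) = sqrt(18) ≈ 4.2426.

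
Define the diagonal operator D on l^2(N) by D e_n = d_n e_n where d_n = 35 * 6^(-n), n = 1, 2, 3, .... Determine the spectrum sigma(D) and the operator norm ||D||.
sigma(D) = {35 * 6^(-n) : n ≥ 1} ∪ {0}; ||D|| = 35/6

A bounded diagonal operator on l^2 with diagonal entries d_n has spectrum equal to the closure of {d_n : n ≥ 1}: every d_n is an eigenvalue (with eigenvector e_n), so {d_n} ⊂ sigma(D); the spectrum is closed, so its closure is too; and for lambda not in the closure, (D - lambda I) has bounded inverse (the diagonal entries 1/(d_n - lambda) are bounded). For our sequence d_n = 35 * 6^(-n), n = 1, 2, 3, ...:
  - {d_n} = {35 * 6^(-n) : n ≥ 1}; the only limit point is 0
  - closure = {35 * 6^(-n) : n ≥ 1} ∪ {0}
For the norm: a diagonal operator has ||D|| = sup_n |d_n|. Here d_n = 35 * 6^(-n) is positive and decreasing, so sup_n |d_n| = d_1 = 35/6. So ||D|| = 35/6.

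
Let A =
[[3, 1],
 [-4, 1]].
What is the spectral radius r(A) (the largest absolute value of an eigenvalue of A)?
r(A) = sqrt(7) ≈ 2.6458

The eigenvalues of A are the roots of its characteristic polynomial. With M = A (coefficients from the trace and determinant):
  p(λ) = det(λ I - M) = λ^2 - 4λ + 7.
For λ^2 - 4λ + 7 the discriminant is -12. It is negative, so the roots are the complex-conjugate pair λ = 2 ± (sqrt(12)/2) i ≈ 2 ± 1.7321i. For a conjugate pair the product of the roots equals the constant term, so |λ|^2 = 7 and |λ| = sqrt(7) ≈ 2.6458.
Thus the eigenvalues (to 4 decimals) are 2 ± 1.7321i (modulus 2.6458). The spectral radius is the largest modulus: r(A) = sqrt(7) ≈ 2.6458. (Cross-check: r(A) ≤ ||A||_2 ≈ 5.0043; equality holds whenever A is normal, though it can also hold for some non-normal A.)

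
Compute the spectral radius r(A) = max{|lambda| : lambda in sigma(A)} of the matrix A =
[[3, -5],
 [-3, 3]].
r(A) = (6 + sqrt(60))/2 ≈ 6.873

The eigenvalues of A are the roots of its characteristic polynomial. With M = A (coefficients from the trace and determinant):
  p(λ) = det(λ I - M) = λ^2 - 6λ - 6.
For λ^2 - 6λ - 6 the discriminant is 60. It is nonnegative but not a perfect square, so the roots are real and irrational: λ = (6 ± sqrt(60))/2 ≈ 6.873, -0.873.
Thus the eigenvalues (to 4 decimals) are 6.873 (modulus 6.873); -0.873 (modulus 0.873). The spectral radius is the largest modulus: r(A) = (6 + sqrt(60))/2 ≈ 6.873. (Cross-check: r(A) ≤ ||A||_2 ≈ 7.1623; equality holds whenever A is normal, though it can also hold for some non-normal A.)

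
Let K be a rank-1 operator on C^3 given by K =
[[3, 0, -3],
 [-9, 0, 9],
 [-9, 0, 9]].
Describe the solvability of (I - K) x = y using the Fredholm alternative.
(I - K) is invertible (det(I - K) = -11 ≠ 0), so for every y in C^3 the equation (I - K) x = y has a unique solution.

K has rank 1, so it is an outer product K = u v^T: every row of K is a multiple of one row vector. Reading off the entries, u = (-1, 3, 3) and v = (-3, 0, 3) (row i of K equals u_i·v^T). A rank-one matrix u v^T satisfies K u = u (v·u) and kills the (2)-dimensional subspace v^⊥, so its characteristic polynomial is lambda^2 (lambda - v·u) with v·u = tr K = 12. Hence the eigenvalues of I - K are 1 (multiplicity 2) and 1 - (12) = -11, so det(I - K) = -11. (Direct check: I - K =
[[-2, 0, 3],
 [9, 1, -9],
 [9, 0, -8]]
has determinant -11.) The finite-dimensional Fredholm alternative says: either (I - K) is invertible, or ker(I - K) ≠ {0} and then range(I - K) = ker((I - K)^*)^⊥, with dim ker(I - K) = dim ker((I - K)^*). Since det(I - K) ≠ 0, 1 is not an eigenvalue of K and ker(I - K) = {0}, so we are in the first case: for every y there is a unique x = (I - K)^(-1) y. Explicitly, by the Sherman–Morrison formula, (I - u v^T)^(-1) = I + u v^T/(1 - v·u), i.e. (I - K)^(-1) = I + K/(-11).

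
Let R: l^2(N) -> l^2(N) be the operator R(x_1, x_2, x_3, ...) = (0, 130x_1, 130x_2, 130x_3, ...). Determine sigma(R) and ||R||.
sigma(R) = closed disk {z in C : |z| ≤ 130}; ||R|| = 130

Note R = 130·U where U is the unit right shift (U x)_k = x_{k-1} (with x_0 := 0); so ||R|| = 130||U|| and sigma(R) = 130·sigma(U). ||R x||^2 = sum_{k≥1} |130x_k|^2 = 16900||x||^2, so ||R|| = 130 and sigma(R) ⊂ {|z| ≤ 130}. For any |lambda| < 130, the equation (R - lambda I) x = 0 forces x_1 = 0, then 130x_k = lambda x_{k+1} ⇒ x = 0, so R has no eigenvalues. But (R - lambda I) is not surjective for |lambda| < 130: solving (R - lambda I) x = e_1 would require x_n proportional to (lambda/130)^(-n), which is not in l^2. So every |lambda| < 130 lies in the residual spectrum. The boundary |lambda| = 130 is in the approximate point spectrum (the spectrum is closed). Hence sigma(R) is the closed disk of radius 130.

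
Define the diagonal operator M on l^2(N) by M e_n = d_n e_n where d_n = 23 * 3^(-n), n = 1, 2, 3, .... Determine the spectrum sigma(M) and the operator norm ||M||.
sigma(M) = {23 * 3^(-n) : n ≥ 1} ∪ {0}; ||M|| = 23/3

A bounded diagonal operator on l^2 with diagonal entries d_n has spectrum equal to the closure of {d_n : n ≥ 1}: every d_n is an eigenvalue (with eigenvector e_n), so {d_n} ⊂ sigma(M); the spectrum is closed, so its closure is too; and for lambda not in the closure, (M - lambda I) has bounded inverse (the diagonal entries 1/(d_n - lambda) are bounded). For our sequence d_n = 23 * 3^(-n), n = 1, 2, 3, ...:
  - {d_n} = {23 * 3^(-n) : n ≥ 1}; the only limit point is 0
  - closure = {23 * 3^(-n) : n ≥ 1} ∪ {0}
For the norm: a diagonal operator has ||M|| = sup_n |d_n|. Here d_n = 23 * 3^(-n) is positive and decreasing, so sup_n |d_n| = d_1 = 23/3. So ||M|| = 23/3.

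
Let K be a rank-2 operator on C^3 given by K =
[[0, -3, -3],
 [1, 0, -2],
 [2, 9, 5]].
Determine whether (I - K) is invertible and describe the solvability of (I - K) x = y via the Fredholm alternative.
(I - K) is invertible (det(I - K) = 23 ≠ 0), so for every y in C^3 the equation (I - K) x = y has a unique solution.

K has rank 2 and factors as K = U V^T = u1 v1^T + u2 v2^T with u1 = (1, 0, -3), v1 = (-1, -3, -1), u2 = (-1, -1, 1), v2 = (-1, 0, 2) (multiplying out reproduces the displayed K). The nonzero eigenvalues of U V^T coincide with those of the 2 x 2 matrix G = V^T U = [[v1·u1, v1·u2], [v2·u1, v2·u2]] = [[2, 3], [-7, 3]], and by the Sylvester determinant identity det(I_3 - U V^T) = det(I_2 - V^T U) = det([[-1, -3], [7, -2]]) = (-1)(-2) - (-3)(7) = 23. (Direct check: I - K =
[[1, 3, 3],
 [-1, 1, 2],
 [-2, -9, -4]]
has determinant 23.) The finite-dimensional Fredholm alternative says: either (I - K) is invertible, or ker(I - K) ≠ {0} and then range(I - K) = ker((I - K)^*)^⊥, with dim ker(I - K) = dim ker((I - K)^*). Since det(I - K) ≠ 0, 1 is not an eigenvalue of K and ker(I - K) = {0}, so we are in the first case: for every y there is a unique x = (I - K)^(-1) y. (Explicitly, by the Woodbury identity, (I - U V^T)^(-1) = I + U (I_2 - G)^(-1) V^T.)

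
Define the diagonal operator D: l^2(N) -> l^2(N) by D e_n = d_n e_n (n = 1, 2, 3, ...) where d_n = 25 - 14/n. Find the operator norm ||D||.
||D|| = 25

For a diagonal operator on l^2 with entries d_n, ||D|| = sup_n |d_n|. Here d_1 = 11, d_2 = 18, ..., and d_n = 25 - 14/n increases monotonically toward 25. All terms lie in [11, 25), so |d_n| = d_n and the supremum is the limit 25, which is not attained by any individual d_n. Hence ||D|| = 25.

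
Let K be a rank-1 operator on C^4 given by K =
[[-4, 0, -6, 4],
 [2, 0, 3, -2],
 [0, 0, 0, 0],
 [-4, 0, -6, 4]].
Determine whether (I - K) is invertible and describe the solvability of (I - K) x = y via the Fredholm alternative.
(I - K) is invertible (det(I - K) = 1 ≠ 0), so for every y in C^4 the equation (I - K) x = y has a unique solution.

K has rank 1, so it is an outer product K = u v^T: every row of K is a multiple of one row vector. Reading off the entries, u = (-2, 1, 0, -2) and v = (2, 0, 3, -2) (row i of K equals u_i·v^T). A rank-one matrix u v^T satisfies K u = u (v·u) and kills the (3)-dimensional subspace v^⊥, so its characteristic polynomial is lambda^3 (lambda - v·u) with v·u = tr K = 0. Hence the eigenvalues of I - K are 1 (multiplicity 3) and 1 - (0) = 1, so det(I - K) = 1. (Direct check: I - K =
[[5, 0, 6, -4],
 [-2, 1, -3, 2],
 [0, 0, 1, 0],
 [4, 0, 6, -3]]
has determinant 1.) The finite-dimensional Fredholm alternative says: either (I - K) is invertible, or ker(I - K) ≠ {0} and then range(I - K) = ker((I - K)^*)^⊥, with dim ker(I - K) = dim ker((I - K)^*). Since det(I - K) ≠ 0, 1 is not an eigenvalue of K and ker(I - K) = {0}, so we are in the first case: for every y there is a unique x = (I - K)^(-1) y. Explicitly, by the Sherman–Morrison formula, (I - u v^T)^(-1) = I + u v^T/(1 - v·u), i.e. (I - K)^(-1) = I + K.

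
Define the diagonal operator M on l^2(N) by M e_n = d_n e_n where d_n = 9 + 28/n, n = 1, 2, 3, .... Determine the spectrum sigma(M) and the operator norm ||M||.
sigma(M) = {9 + 28/n : n ≥ 1} ∪ {9}; ||M|| = 37

A bounded diagonal operator on l^2 with diagonal entries d_n has spectrum equal to the closure of {d_n : n ≥ 1}: every d_n is an eigenvalue (with eigenvector e_n), so {d_n} ⊂ sigma(M); the spectrum is closed, so its closure is too; and for lambda not in the closure, (M - lambda I) has bounded inverse (the diagonal entries 1/(d_n - lambda) are bounded). For our sequence d_n = 9 + 28/n, n = 1, 2, 3, ...:
  - {d_n} = {9 + 28/n : n ≥ 1}; the only limit point is 9
  - closure = {9 + 28/n : n ≥ 1} ∪ {9}
For the norm: a diagonal operator has ||M|| = sup_n |d_n|. Here d_n = 9 + 28/n is positive and decreasing, so sup_n |d_n| = d_1 = 9 + 28 = 37. So ||M|| = 37.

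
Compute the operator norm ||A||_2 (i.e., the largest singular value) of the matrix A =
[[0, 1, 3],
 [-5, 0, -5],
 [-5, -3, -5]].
||A||_2 ≈ 10.4963 (= sqrt(largest eigenvalue of A^T A))

||A||_2 = sigma_max(A) = sqrt(lambda_max(A^T A)). Form the symmetric matrix M = A^T A =
[[50, 15, 50],
 [15, 10, 18],
 [50, 18, 59]].
Its characteristic polynomial (trace, sum of principal 2x2 minors, determinant of M give the coefficients) is
  p(λ) = det(λ I - M) = λ^3 - 119λ^2 + 991λ - 2025.
No integer candidate from the rational root theorem (±divisors of 2025) is a root, so the roots are irrational. The cubic discriminant is Δ = 552287232 > 0, so there are three distinct real roots. p(3) = -96 and p(4) = 99 have opposite signs, so a root lies in (3, 4); Newton's method refines it to λ ≈ 3.3634. p(5) = 80 and p(6) = -147 have opposite signs, so a root lies in (5, 6); Newton's method refines it to λ ≈ 5.4648. p(110) = -1915 and p(111) = 9408 have opposite signs, so a root lies in (110, 111); Newton's method refines it to λ ≈ 110.1718. Check (Vieta): the three roots sum to 119, matching tr M = 119.
So the eigenvalues of A^T A are ≈ 3.3634, 5.4648, 110.1718 (all ≥ 0, as they must be for A^T A). The largest is λ_max ≈ 110.1718, hence ||A||_2 = sqrt(λ_max) ≈ 10.4963.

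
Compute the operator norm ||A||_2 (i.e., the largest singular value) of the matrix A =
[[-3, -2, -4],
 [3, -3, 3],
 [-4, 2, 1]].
||A||_2 ≈ 7.0379 (= sqrt(largest eigenvalue of A^T A))

||A||_2 = sigma_max(A) = sqrt(lambda_max(A^T A)). Form the symmetric matrix M = A^T A =
[[34, -11, 17],
 [-11, 17, 1],
 [17, 1, 26]].
Its characteristic polynomial (trace, sum of principal 2x2 minors, determinant of M give the coefficients) is
  p(λ) = det(λ I - M) = λ^3 - 77λ^2 + 1493λ - 6561.
No integer candidate from the rational root theorem (±divisors of 6561) is a root, so the roots are irrational. The cubic discriminant is Δ = 337301552 > 0, so there are three distinct real roots. p(6) = -159 and p(7) = 460 have opposite signs, so a root lies in (6, 7); Newton's method refines it to λ ≈ 6.2399. p(21) = 96 and p(22) = -335 have opposite signs, so a root lies in (21, 22); Newton's method refines it to λ ≈ 21.228. p(49) = -632 and p(50) = 589 have opposite signs, so a root lies in (49, 50); Newton's method refines it to λ ≈ 49.5322. Check (Vieta): the three roots sum to 77, matching tr M = 77.
So the eigenvalues of A^T A are ≈ 6.2399, 21.228, 49.5322 (all ≥ 0, as they must be for A^T A). The largest is λ_max ≈ 49.5322, hence ||A||_2 = sqrt(λ_max) ≈ 7.0379.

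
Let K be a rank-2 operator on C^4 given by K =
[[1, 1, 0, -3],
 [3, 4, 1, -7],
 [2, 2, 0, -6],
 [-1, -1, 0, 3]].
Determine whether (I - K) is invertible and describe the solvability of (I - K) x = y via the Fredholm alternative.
(I - K) is invertible (det(I - K) = -3 ≠ 0), so for every y in C^4 the equation (I - K) x = y has a unique solution.

K has rank 2 and factors as K = U V^T = u1 v1^T + u2 v2^T with u1 = (0, -1, 0, 0), v1 = (0, -1, -1, -2), u2 = (-1, -3, -2, 1), v2 = (-1, -1, 0, 3) (multiplying out reproduces the displayed K). The nonzero eigenvalues of U V^T coincide with those of the 2 x 2 matrix G = V^T U = [[v1·u1, v1·u2], [v2·u1, v2·u2]] = [[1, 3], [1, 7]], and by the Sylvester determinant identity det(I_4 - U V^T) = det(I_2 - V^T U) = det([[0, -3], [-1, -6]]) = (0)(-6) - (-3)(-1) = -3. (Direct check: I - K =
[[0, -1, 0, 3],
 [-3, -3, -1, 7],
 [-2, -2, 1, 6],
 [1, 1, 0, -2]]
has determinant -3.) The finite-dimensional Fredholm alternative says: either (I - K) is invertible, or ker(I - K) ≠ {0} and then range(I - K) = ker((I - K)^*)^⊥, with dim ker(I - K) = dim ker((I - K)^*). Since det(I - K) ≠ 0, 1 is not an eigenvalue of K and ker(I - K) = {0}, so we are in the first case: for every y there is a unique x = (I - K)^(-1) y. (Explicitly, by the Woodbury identity, (I - U V^T)^(-1) = I + U (I_2 - G)^(-1) V^T.)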